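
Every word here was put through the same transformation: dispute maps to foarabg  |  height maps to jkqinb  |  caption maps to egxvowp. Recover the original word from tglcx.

It's a Vigenère-style cipher with numeric key [2,6,8]: position i shifts by key[i mod 3].
Reversing it on tglcx: t−2=r, g−6=a, l−8=d, c−2=a, x−6=r.

radar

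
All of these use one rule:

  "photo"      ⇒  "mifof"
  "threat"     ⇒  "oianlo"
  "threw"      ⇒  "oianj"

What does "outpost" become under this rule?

fvomfho

p(15)→m(12) and h(7)→i(8) fit y≡7x+11 (mod 26); the inverse of 7 mod 26 is 15. This is an affine cipher: with a=0,…,z=25, each position x becomes (7x+11) mod 26.
Applying it to outpost: o(14)→7·14+11≡5=f; u(20)→7·20+11≡21=v; t(19)→7·19+11≡14=o; p(15)→7·15+11≡12=m; o(14)→7·14+11≡5=f; s(18)→7·18+11≡7=h; t(19)→7·19+11≡14=o (all mod 26).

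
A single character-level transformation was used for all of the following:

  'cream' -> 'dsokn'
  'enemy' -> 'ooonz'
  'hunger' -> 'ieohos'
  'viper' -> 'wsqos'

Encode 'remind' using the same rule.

The shift depends on letter class: consonant c→d is +1, but vowel e→o is +10. The rule splits by letter class: vowels +10, consonants +1.
On remind: r(cons)+1=s, e(vowel)+10=o, m(cons)+1=n, i(vowel)+10=s, n(cons)+1=o, d(cons)+1=e.

sonsoe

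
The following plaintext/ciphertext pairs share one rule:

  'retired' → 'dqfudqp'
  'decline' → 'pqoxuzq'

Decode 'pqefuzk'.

Compare letters: r→d is +12, e→q is +12, t→f is +12 — a constant shift. It's a constant shift of +12 (ROT12).
Decoding pqefuzk: p−12=d, q−12=e, e−12=s, f−12=t, u−12=i, z−12=n, k−12=y.

destiny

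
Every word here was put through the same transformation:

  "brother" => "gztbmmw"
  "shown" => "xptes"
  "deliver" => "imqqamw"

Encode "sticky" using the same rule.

A repeating key of period 2 is used — shifts +5, +8 over and over.
On sticky: s+5=x, t+8=b, i+5=n, c+8=k, k+5=p, y+8=g.

xbnkpg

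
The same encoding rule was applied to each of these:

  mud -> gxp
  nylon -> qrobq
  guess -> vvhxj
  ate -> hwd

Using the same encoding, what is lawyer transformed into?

The output letters match the input read backwards, each shifted +3: mud reversed is dum. Two steps: reverse the string, then apply a Caesar shift of +3.
On lawyer: reverse → reywal; then shift: r+3=u, e+3=h, y+3=b, w+3=z, a+3=d, l+3=o.

uhbzdo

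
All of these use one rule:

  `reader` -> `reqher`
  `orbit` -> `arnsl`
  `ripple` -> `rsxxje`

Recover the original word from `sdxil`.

input

r(17)→r(17) and e(4)→e(4) fit y≡23x+16 (mod 26); the inverse of 23 mod 26 is 17. Treating letters as 0–25, the rule is x ↦ 23x + 16 (mod 26).
Decoding sdxil: s(18)→17·(18−16)≡8=i; d(3)→17·(3−16)≡13=n; x(23)→17·(23−16)≡15=p; i(8)→17·(8−16)≡20=u; l(11)→17·(11−16)≡19=t (all mod 26).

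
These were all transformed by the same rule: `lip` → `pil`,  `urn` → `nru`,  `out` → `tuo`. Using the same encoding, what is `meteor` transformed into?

The output letters match the input read backwards: lip reversed is pil. It's just the letters in reverse order.
On meteor: reverse → roetem.

roetem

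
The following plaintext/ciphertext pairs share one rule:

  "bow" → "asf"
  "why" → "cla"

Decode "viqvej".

The output letters match the input read backwards, each shifted +4: bow reversed is wob. Read the word backwards and shift each letter +4.
Decoding viqvej: shift back: v−4=r, i−4=e, q−4=m, v−4=r, e−4=a, j−4=f → remraf; then reverse → farmer.

farmer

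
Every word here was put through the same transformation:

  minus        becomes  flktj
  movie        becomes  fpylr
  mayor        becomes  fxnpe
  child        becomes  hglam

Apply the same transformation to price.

Each letter's alphabet position (a=0..z=25) is mapped through 5·x+23 mod 26 — an affine cipher.
For price: p(15)→5·15+23≡20=u; r(17)→5·17+23≡4=e; i(8)→5·8+23≡11=l; c(2)→5·2+23≡7=h; e(4)→5·4+23≡17=r (all mod 26).

uelhr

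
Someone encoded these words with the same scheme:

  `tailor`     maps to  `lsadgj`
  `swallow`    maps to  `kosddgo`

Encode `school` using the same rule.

kuzggd

Compare letters: t→l is +18, a→s is +18, i→a is +18 — a constant shift. It's a constant shift of +18 (ROT18).
Applying it to school: s+18=k, c+18=u, h+18=z, o+18=g, o+18=g, l+18=d.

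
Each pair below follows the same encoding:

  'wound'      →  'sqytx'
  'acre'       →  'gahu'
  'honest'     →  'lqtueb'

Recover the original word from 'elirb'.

shift

This is an affine cipher: with a=0,…,z=25, each position x becomes (23x+6) mod 26.
Undoing it on elirb: e(4)→17·(4−6)≡18=s; l(11)→17·(11−6)≡7=h; i(8)→17·(8−6)≡8=i; r(17)→17·(17−6)≡5=f; b(1)→17·(1−6)≡19=t (all mod 26).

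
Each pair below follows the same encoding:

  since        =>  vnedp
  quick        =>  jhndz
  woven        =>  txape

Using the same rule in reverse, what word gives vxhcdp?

source

Each letter's alphabet position (a=0..z=25) is mapped through 19·x+17 mod 26 — an affine cipher.
Undoing it on vxhcdp: v(21)→11·(21−17)≡18=s; x(23)→11·(23−17)≡14=o; h(7)→11·(7−17)≡20=u; c(2)→11·(2−17)≡17=r; d(3)→11·(3−17)≡2=c; p(15)→11·(15−17)≡4=e (all mod 26).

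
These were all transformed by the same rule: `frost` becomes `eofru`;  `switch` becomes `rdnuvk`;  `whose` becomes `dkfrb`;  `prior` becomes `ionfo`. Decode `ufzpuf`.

f(5)→e(4) and r(17)→o(14) fit y≡3x+15 (mod 26); the inverse of 3 mod 26 is 9. Each letter's alphabet position (a=0..z=25) is mapped through 3·x+15 mod 26 — an affine cipher.
Decoding ufzpuf: u(20)→9·(20−15)≡19=t; f(5)→9·(5−15)≡14=o; z(25)→9·(25−15)≡12=m; p(15)→9·(15−15)≡0=a; u(20)→9·(20−15)≡19=t; f(5)→9·(5−15)≡14=o (all mod 26).

tomato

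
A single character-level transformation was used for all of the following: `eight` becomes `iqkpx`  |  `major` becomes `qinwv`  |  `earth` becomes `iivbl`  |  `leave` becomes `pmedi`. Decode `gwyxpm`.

couple

Shifts by position in eight: pos 0: e→i (+4), pos 1: i→q (+8), pos 2: g→k (+4), pos 3: h→p (+8) — repeating every 2. It's a Vigenère-style cipher with numeric key [4,8]: position i shifts by key[i mod 2].
Reversing it on gwyxpm: g−4=c, w−8=o, y−4=u, x−8=p, p−4=l, m−8=e.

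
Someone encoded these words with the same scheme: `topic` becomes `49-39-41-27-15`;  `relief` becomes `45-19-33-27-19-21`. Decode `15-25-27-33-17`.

child

t(#20)→49 and o(#15)→39: differences scale by 2, so n = 2·pos + 9. The formula is n = 2×(alphabet index, a=1) + 9.
Decoding 15-25-27-33-17: 15→(15−9)÷2=3=c, 25→(25−9)÷2=8=h, 27→(27−9)÷2=9=i, 33→(33−9)÷2=12=l, 17→(17−9)÷2=4=d.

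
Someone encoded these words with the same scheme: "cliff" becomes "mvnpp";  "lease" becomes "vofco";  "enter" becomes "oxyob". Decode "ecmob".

Shifts by position in cliff: pos 0: c→m (+10), pos 1: l→v (+10), pos 2: i→n (+5), pos 3: f→p (+10), pos 4: f→p (+10) — repeating every 3. A repeating key of period 3 is used — shifts +10, +10, +5 over and over.
Reversing it on ecmob: e−10=u, c−10=s, m−5=h, o−10=e, b−10=r.

usher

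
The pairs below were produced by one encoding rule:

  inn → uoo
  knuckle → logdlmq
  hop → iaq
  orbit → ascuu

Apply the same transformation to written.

Vowels shift forward by 12 and consonants shift forward by 1.
On written: w(cons)+1=x, r(cons)+1=s, i(vowel)+12=u, t(cons)+1=u, t(cons)+1=u, e(vowel)+12=q, n(cons)+1=o.

xsuuuqo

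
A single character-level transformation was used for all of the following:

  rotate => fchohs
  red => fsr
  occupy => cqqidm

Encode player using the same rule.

Compare letters: r→f is +14, o→c is +14, t→h is +14 — a constant shift. It's a constant shift of +14 (ROT14).
For player: p+14=d, l+14=z, a+14=o, y+14=m, e+14=s, r+14=f.

dzomsf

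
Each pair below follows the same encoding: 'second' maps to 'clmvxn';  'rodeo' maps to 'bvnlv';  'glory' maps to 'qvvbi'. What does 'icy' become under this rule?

The rule splits by letter class: vowels +7, consonants +10.
On icy: i(vowel)+7=p, c(cons)+10=m, y(cons)+10=i.

pmi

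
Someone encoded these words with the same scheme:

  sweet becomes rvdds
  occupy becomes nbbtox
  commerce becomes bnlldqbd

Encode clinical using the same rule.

bkhmhbzk

This is a Caesar cipher with shift 25.
Applying it to clinical: c+25=b, l+25=k, i+25=h, n+25=m, i+25=h, c+25=b, a+25=z, l+25=k.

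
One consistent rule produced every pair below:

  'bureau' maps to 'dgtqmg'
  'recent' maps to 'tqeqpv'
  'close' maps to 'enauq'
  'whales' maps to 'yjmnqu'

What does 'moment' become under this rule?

oaoqpv

Two shifts are in play — +12 for a/e/i/o/u, +2 for every other letter.
On moment: m(cons)+2=o, o(vowel)+12=a, m(cons)+2=o, e(vowel)+12=q, n(cons)+2=p, t(cons)+2=v.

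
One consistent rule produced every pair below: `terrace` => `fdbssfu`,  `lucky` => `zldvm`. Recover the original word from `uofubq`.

The output letters match the input read backwards, each shifted +1: terrace reversed is ecarret. Two steps: reverse the string, then apply a Caesar shift of +1.
Decoding uofubq: shift back: u−1=t, o−1=n, f−1=e, u−1=t, b−1=a, q−1=p → tnetap; then reverse → patent.

patent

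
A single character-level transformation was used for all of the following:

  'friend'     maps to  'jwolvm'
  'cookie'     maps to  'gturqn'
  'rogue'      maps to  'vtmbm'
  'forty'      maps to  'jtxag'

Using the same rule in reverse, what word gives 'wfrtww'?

In friend: f→j is +4, r→w is +5, i→o is +6, e→l is +7 — the shift increases by 1 each position. The shift increases by 1 at each position, starting from +4: 4, 5, 6, ….
Decoding wfrtww: w−4=s, f−5=a, r−6=l, t−7=m, w−8=o, w−9=n.

salmon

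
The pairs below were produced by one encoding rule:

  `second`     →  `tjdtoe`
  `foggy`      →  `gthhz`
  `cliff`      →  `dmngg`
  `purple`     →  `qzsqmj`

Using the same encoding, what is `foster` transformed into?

The rule splits by letter class: vowels +5, consonants +1.
Applying it to foster: f(cons)+1=g, o(vowel)+5=t, s(cons)+1=t, t(cons)+1=u, e(vowel)+5=j, r(cons)+1=s.

gttujs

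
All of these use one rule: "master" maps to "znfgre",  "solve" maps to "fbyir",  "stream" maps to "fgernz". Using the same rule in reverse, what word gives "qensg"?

Compare letters: m→z is +13, a→n is +13, s→f is +13 — a constant shift. Each letter is shifted forward by 13 in the alphabet (a Caesar shift of +13).
Decoding qensg: q−13=d, e−13=r, n−13=a, s−13=f, g−13=t.

draft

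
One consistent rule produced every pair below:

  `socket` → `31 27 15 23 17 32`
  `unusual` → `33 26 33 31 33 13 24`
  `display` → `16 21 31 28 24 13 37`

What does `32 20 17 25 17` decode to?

Each letter is replaced by its alphabet position (a=1..z=26) + 12.
Undoing it on 32 20 17 25 17: 32→(32−12)÷1=20=t, 20→(20−12)÷1=8=h, 17→(17−12)÷1=5=e, 25→(25−12)÷1=13=m, 17→(17−12)÷1=5=e.

theme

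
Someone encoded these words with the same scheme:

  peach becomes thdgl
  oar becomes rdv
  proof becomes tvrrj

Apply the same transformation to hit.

llx

The rule splits by letter class: vowels +3, consonants +4.
For hit: h(cons)+4=l, i(vowel)+3=l, t(cons)+4=x.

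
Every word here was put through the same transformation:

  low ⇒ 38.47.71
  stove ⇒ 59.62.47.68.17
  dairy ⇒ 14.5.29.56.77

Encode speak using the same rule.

l(#12)→38 and o(#15)→47: differences scale by 3, so n = 3·pos + 2. With a=1..z=26, the number is 3·pos + 2.
On speak: s=19→59, p=16→50, e=5→17, a=1→5, k=11→35.

59.50.17.5.35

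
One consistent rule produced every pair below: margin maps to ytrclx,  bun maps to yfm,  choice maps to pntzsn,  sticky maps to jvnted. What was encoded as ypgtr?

given

The output letters match the input read backwards, each shifted +11: margin reversed is nigram. The word is reversed, then every letter is shifted forward by 11.
Decoding ypgtr: shift back: y−11=n, p−11=e, g−11=v, t−11=i, r−11=g → nevig; then reverse → given.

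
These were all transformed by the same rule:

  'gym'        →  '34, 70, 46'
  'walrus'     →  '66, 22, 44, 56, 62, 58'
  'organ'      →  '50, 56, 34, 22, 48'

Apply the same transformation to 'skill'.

g(#7)→34 and y(#25)→70: differences scale by 2, so n = 2·pos + 20. Each letter becomes 2×(its alphabet position, a=1..z=26) + 20.
On skill: s=19→58, k=11→42, i=9→38, l=12→44, l=12→44.

58, 42, 38, 44, 44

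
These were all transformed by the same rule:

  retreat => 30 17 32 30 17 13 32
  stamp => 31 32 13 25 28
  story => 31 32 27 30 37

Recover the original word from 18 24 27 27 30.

r is letter #18 and maps to 30: an offset of 12. The number is (letter's place in the alphabet, a=1) + 12.
Undoing it on 18 24 27 27 30: 18→(18−12)÷1=6=f, 24→(24−12)÷1=12=l, 27→(27−12)÷1=15=o, 27→(27−12)÷1=15=o, 30→(30−12)÷1=18=r.

floor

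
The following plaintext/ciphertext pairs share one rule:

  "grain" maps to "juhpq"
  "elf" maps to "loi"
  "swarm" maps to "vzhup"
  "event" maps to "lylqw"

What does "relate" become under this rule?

Vowels shift forward by 7 and consonants shift forward by 3.
Applying it to relate: r(cons)+3=u, e(vowel)+7=l, l(cons)+3=o, a(vowel)+7=h, t(cons)+3=w, e(vowel)+7=l.

ulohwl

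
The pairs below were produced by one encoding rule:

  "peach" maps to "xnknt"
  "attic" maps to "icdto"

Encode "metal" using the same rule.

undlx

In peach: p→x is +8, e→n is +9, a→k is +10, c→n is +11 — the shift increases by 1 each position. Each letter shifts forward by (position + 8), i.e. 8, 9, 10, … — the shift grows by one for each successive letter.
For metal: m+8=u, e+9=n, t+10=d, a+11=l, l+12=x.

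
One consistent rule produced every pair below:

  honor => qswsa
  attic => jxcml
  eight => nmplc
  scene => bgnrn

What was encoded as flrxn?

white

Shifts by position in honor: pos 0: h→q (+9), pos 1: o→s (+4), pos 2: n→w (+9), pos 3: o→s (+4) — repeating every 2. The shifts repeat in a cycle of length 2: positions 0,1,… shift by +9, +4, then the pattern repeats.
Decoding flrxn: f−9=w, l−4=h, r−9=i, x−4=t, n−9=e.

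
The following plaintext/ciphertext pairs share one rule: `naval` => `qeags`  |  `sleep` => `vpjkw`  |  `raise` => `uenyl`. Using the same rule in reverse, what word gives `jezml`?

gauge

In naval: n→q is +3, a→e is +4, v→a is +5, a→g is +6 — the shift increases by 1 each position. Letter i (0-indexed) is shifted by i+3, so successive shifts are 3, 4, 5, ….
Undoing it on jezml: j−3=g, e−4=a, z−5=u, m−6=g, l−7=e.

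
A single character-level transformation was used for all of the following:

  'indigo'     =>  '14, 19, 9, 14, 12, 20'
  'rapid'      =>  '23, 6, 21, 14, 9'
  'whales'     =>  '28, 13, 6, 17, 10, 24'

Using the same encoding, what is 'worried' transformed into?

i is letter #9 and maps to 14: an offset of 5. Each letter is replaced by its alphabet position (a=1..z=26) + 5.
Applying it to worried: w=23→28, o=15→20, r=18→23, r=18→23, i=9→14, e=5→10, d=4→9.

28, 20, 23, 23, 14, 10, 9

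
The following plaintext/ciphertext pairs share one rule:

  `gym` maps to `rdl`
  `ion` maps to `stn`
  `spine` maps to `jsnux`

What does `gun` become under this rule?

szl

The output letters match the input read backwards, each shifted +5: gym reversed is myg. The word is reversed, then every letter is shifted forward by 5.
Applying it to gun: reverse → nug; then shift: n+5=s, u+5=z, g+5=l.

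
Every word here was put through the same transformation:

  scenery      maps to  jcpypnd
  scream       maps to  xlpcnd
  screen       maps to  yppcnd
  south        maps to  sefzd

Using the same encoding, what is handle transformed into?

Two steps: reverse the string, then apply a Caesar shift of +11.
On handle: reverse → eldnah; then shift: e+11=p, l+11=w, d+11=o, n+11=y, a+11=l, h+11=s.

pwoyls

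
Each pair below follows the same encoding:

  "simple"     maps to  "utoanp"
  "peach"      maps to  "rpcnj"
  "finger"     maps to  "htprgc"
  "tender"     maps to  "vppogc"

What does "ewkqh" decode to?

A repeating key of period 2 is used — shifts +2, +11 over and over.
Undoing it on ewkqh: e−2=c, w−11=l, k−2=i, q−11=f, h−2=f.

cliff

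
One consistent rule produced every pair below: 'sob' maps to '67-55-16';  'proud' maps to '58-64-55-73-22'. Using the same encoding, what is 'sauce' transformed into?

67-13-73-19-25

Each letter becomes 3×(its alphabet position, a=1..z=26) + 10.
For sauce: s=19→67, a=1→13, u=21→73, c=3→19, e=5→25.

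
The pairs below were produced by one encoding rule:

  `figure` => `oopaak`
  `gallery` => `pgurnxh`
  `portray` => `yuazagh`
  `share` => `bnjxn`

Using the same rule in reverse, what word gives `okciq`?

Shifts by position in figure: pos 0: f→o (+9), pos 1: i→o (+6), pos 2: g→p (+9), pos 3: u→a (+6) — repeating every 2. It's a Vigenère-style cipher with numeric key [9,6]: position i shifts by key[i mod 2].
Undoing it on okciq: o−9=f, k−6=e, c−9=t, i−6=c, q−9=h.

fetch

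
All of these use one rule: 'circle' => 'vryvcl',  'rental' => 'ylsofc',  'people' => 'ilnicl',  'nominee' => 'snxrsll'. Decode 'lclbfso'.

elegant

Treating letters as 0–25, the rule is x ↦ 21x + 5 (mod 26).
Decoding lclbfso: l(11)→5·(11−5)≡4=e; c(2)→5·(2−5)≡11=l; l(11)→5·(11−5)≡4=e; b(1)→5·(1−5)≡6=g; f(5)→5·(5−5)≡0=a; s(18)→5·(18−5)≡13=n; o(14)→5·(14−5)≡19=t (all mod 26).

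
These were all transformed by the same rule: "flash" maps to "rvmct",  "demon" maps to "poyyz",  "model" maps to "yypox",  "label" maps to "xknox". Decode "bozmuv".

pencil

A repeating key of period 2 is used — shifts +12, +10 over and over.
Reversing it on bozmuv: b−12=p, o−10=e, z−12=n, m−10=c, u−12=i, v−10=l.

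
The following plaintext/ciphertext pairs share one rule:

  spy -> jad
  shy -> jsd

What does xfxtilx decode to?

The output letters match the input read backwards, each shifted +11: spy reversed is yps. Read the word backwards and shift each letter +11.
Undoing it on xfxtilx: shift back: x−11=m, f−11=u, x−11=m, t−11=i, i−11=x, l−11=a, x−11=m → mumixam; then reverse → maximum.

maximum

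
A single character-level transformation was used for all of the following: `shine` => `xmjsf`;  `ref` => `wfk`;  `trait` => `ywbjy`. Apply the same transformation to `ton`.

Vowels shift forward by 1 and consonants shift forward by 5.
On ton: t(cons)+5=y, o(vowel)+1=p, n(cons)+5=s.

yps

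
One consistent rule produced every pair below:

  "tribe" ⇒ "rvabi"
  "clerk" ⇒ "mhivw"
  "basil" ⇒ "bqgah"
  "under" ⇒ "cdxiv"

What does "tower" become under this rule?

t(19)→r(17) and r(17)→v(21) fit y≡11x+16 (mod 26); the inverse of 11 mod 26 is 19. Each letter's alphabet position (a=0..z=25) is mapped through 11·x+16 mod 26 — an affine cipher.
Applying it to tower: t(19)→11·19+16≡17=r; o(14)→11·14+16≡14=o; w(22)→11·22+16≡24=y; e(4)→11·4+16≡8=i; r(17)→11·17+16≡21=v (all mod 26).

royiv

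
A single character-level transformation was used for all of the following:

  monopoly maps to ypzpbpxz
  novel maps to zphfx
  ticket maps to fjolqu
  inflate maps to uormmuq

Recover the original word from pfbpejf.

Shifts by position in monopoly: pos 0: m→y (+12), pos 1: o→p (+1), pos 2: n→z (+12), pos 3: o→p (+1) — repeating every 2. A repeating key of period 2 is used — shifts +12, +1 over and over.
Decoding pfbpejf: p−12=d, f−1=e, b−12=p, p−1=o, e−12=s, j−1=i, f−12=t.

deposit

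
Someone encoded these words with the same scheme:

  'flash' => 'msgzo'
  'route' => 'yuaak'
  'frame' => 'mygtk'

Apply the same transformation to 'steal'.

zakgs

Vowels shift forward by 6 and consonants shift forward by 7.
For steal: s(cons)+7=z, t(cons)+7=a, e(vowel)+6=k, a(vowel)+6=g, l(cons)+7=s.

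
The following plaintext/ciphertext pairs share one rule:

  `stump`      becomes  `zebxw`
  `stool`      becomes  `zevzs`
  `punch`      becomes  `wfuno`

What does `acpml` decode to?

Shifts by position in stump: pos 0: s→z (+7), pos 1: t→e (+11), pos 2: u→b (+7), pos 3: m→x (+11) — repeating every 2. A repeating key of period 2 is used — shifts +7, +11 over and over.
Decoding acpml: a−7=t, c−11=r, p−7=i, m−11=b, l−7=e.

tribe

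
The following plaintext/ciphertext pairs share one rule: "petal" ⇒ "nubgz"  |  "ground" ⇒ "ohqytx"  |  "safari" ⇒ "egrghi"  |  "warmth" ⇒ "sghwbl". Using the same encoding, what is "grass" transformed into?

ohgee

p(15)→n(13) and e(4)→u(20) fit y≡23x+6 (mod 26); the inverse of 23 mod 26 is 17. Treating letters as 0–25, the rule is x ↦ 23x + 6 (mod 26).
Applying it to grass: g(6)→23·6+6≡14=o; r(17)→23·17+6≡7=h; a(0)→23·0+6≡6=g; s(18)→23·18+6≡4=e; s(18)→23·18+6≡4=e (all mod 26).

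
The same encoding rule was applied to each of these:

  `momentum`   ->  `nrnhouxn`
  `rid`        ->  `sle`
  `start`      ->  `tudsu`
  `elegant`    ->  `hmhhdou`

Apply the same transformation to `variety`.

wdslhuz

The shift depends on letter class: consonant m→n is +1, but vowel o→r is +3. Two shifts are in play — +3 for a/e/i/o/u, +1 for every other letter.
On variety: v(cons)+1=w, a(vowel)+3=d, r(cons)+1=s, i(vowel)+3=l, e(vowel)+3=h, t(cons)+1=u, y(cons)+1=z.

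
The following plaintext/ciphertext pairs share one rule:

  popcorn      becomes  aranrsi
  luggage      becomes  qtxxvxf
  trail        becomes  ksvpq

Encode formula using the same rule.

orsztqv

p(15)→a(0) and o(14)→r(17) fit y≡9x+21 (mod 26); the inverse of 9 mod 26 is 3. This is an affine cipher: with a=0,…,z=25, each position x becomes (9x+21) mod 26.
Applying it to formula: f(5)→9·5+21≡14=o; o(14)→9·14+21≡17=r; r(17)→9·17+21≡18=s; m(12)→9·12+21≡25=z; u(20)→9·20+21≡19=t; l(11)→9·11+21≡16=q; a(0)→9·0+21≡21=v (all mod 26).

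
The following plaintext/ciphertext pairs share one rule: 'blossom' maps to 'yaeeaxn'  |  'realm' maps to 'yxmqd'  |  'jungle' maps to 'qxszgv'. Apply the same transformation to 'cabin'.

zunmo

Read the word backwards and shift each letter +12.
On cabin: reverse → nibac; then shift: n+12=z, i+12=u, b+12=n, a+12=m, c+12=o.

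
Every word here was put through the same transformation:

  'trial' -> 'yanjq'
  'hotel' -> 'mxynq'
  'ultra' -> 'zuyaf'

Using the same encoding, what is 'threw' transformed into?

Shifts by position in trial: pos 0: t→y (+5), pos 1: r→a (+9), pos 2: i→n (+5), pos 3: a→j (+9) — repeating every 2. The shifts repeat in a cycle of length 2: positions 0,1,… shift by +5, +9, then the pattern repeats.
Applying it to threw: t+5=y, h+9=q, r+5=w, e+9=n, w+5=b.

yqwnb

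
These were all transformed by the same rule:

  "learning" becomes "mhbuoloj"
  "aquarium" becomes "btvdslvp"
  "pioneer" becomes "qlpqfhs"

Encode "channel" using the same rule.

dkbqohm

Shifts by position in learning: pos 0: l→m (+1), pos 1: e→h (+3), pos 2: a→b (+1), pos 3: r→u (+3) — repeating every 2. The shifts repeat in a cycle of length 2: positions 0,1,… shift by +1, +3, then the pattern repeats.
On channel: c+1=d, h+3=k, a+1=b, n+3=q, n+1=o, e+3=h, l+1=m.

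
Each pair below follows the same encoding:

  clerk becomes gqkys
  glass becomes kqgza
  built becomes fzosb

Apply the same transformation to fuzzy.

In clerk: c→g is +4, l→q is +5, e→k is +6, r→y is +7 — the shift increases by 1 each position. The shift increases by 1 at each position, starting from +4: 4, 5, 6, ….
For fuzzy: f+4=j, u+5=z, z+6=f, z+7=g, y+8=g.

jzfgg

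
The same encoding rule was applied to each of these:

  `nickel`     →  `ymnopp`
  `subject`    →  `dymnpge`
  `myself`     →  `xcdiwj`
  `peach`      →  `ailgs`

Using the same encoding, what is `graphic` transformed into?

rvltsmn

A repeating key of period 2 is used — shifts +11, +4 over and over.
Applying it to graphic: g+11=r, r+4=v, a+11=l, p+4=t, h+11=s, i+4=m, c+11=n.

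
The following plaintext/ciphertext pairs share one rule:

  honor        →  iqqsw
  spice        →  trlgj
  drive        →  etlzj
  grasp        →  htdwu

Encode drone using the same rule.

etrrj

In honor: h→i is +1, o→q is +2, n→q is +3, o→s is +4 — the shift increases by 1 each position. Each letter shifts forward by (position + 1), i.e. 1, 2, 3, … — the shift grows by one for each successive letter.
On drone: d+1=e, r+2=t, o+3=r, n+4=r, e+5=j.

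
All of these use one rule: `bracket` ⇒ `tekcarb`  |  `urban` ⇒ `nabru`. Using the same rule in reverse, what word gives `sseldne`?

The output letters match the input read backwards: bracket reversed is tekcarb. The word is simply reversed.
Decoding sseldne: then reverse → endless.

endless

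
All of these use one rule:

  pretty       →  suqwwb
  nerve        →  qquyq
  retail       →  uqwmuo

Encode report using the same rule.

The shift depends on letter class: consonant p→s is +3, but vowel e→q is +12. Vowels shift forward by 12 and consonants shift forward by 3.
Applying it to report: r(cons)+3=u, e(vowel)+12=q, p(cons)+3=s, o(vowel)+12=a, r(cons)+3=u, t(cons)+3=w.

uqsauw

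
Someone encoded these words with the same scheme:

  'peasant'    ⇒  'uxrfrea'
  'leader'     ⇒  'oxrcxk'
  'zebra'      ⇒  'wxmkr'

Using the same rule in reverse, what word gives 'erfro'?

nasal

p(15)→u(20) and e(4)→x(23) fit y≡21x+17 (mod 26); the inverse of 21 mod 26 is 5. This is an affine cipher: with a=0,…,z=25, each position x becomes (21x+17) mod 26.
Reversing it on erfro: e(4)→5·(4−17)≡13=n; r(17)→5·(17−17)≡0=a; f(5)→5·(5−17)≡18=s; r(17)→5·(17−17)≡0=a; o(14)→5·(14−17)≡11=l (all mod 26).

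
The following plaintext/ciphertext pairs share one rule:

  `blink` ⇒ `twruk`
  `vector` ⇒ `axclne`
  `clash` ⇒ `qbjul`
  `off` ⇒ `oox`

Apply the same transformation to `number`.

ankvdw

The output letters match the input read backwards, each shifted +9: blink reversed is knilb. Read the word backwards and shift each letter +9.
Applying it to number: reverse → rebmun; then shift: r+9=a, e+9=n, b+9=k, m+9=v, u+9=d, n+9=w.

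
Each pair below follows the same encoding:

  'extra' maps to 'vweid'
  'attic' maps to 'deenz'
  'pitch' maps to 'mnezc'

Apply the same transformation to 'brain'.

e(4)→v(21) and x(23)→w(22) fit y≡11x+3 (mod 26); the inverse of 11 mod 26 is 19. Treating letters as 0–25, the rule is x ↦ 11x + 3 (mod 26).
On brain: b(1)→11·1+3≡14=o; r(17)→11·17+3≡8=i; a(0)→11·0+3≡3=d; i(8)→11·8+3≡13=n; n(13)→11·13+3≡16=q (all mod 26).

oidnq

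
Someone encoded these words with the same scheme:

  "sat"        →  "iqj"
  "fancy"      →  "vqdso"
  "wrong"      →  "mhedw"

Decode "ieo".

Compare letters: s→i is +16, a→q is +16, t→j is +16 — a constant shift. Each letter is shifted forward by 16 in the alphabet (a Caesar shift of +16).
Decoding ieo: i−16=s, e−16=o, o−16=y.

soy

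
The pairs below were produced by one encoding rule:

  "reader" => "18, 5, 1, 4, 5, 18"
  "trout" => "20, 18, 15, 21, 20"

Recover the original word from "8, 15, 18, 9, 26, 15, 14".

horizon

Letters become their 1-indexed alphabet positions: a=1 … z=26.
Reversing it on 8, 15, 18, 9, 26, 15, 14: 8=h, 15=o, 18=r, 9=i, 26=z, 15=o, 14=n.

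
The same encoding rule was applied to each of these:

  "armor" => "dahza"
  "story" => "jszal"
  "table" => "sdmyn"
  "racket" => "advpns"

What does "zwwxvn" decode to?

office

a(0)→d(3) and r(17)→a(0) fit y≡9x+3 (mod 26); the inverse of 9 mod 26 is 3. Treating letters as 0–25, the rule is x ↦ 9x + 3 (mod 26).
Reversing it on zwwxvn: z(25)→3·(25−3)≡14=o; w(22)→3·(22−3)≡5=f; w(22)→3·(22−3)≡5=f; x(23)→3·(23−3)≡8=i; v(21)→3·(21−3)≡2=c; n(13)→3·(13−3)≡4=e (all mod 26).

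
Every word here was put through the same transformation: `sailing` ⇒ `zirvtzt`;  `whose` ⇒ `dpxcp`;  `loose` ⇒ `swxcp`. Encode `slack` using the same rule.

ztjmv

In sailing: s→z is +7, a→i is +8, i→r is +9, l→v is +10 — the shift increases by 1 each position. Letter i (0-indexed) is shifted by i+7, so successive shifts are 7, 8, 9, ….
On slack: s+7=z, l+8=t, a+9=j, c+10=m, k+11=v.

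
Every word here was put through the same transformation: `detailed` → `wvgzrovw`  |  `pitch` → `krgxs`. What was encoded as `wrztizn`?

diagram

Each pair mirrors across the alphabet (d↔w, e↔v, t↔g): positions sum to 25. This is the alphabet-reversal cipher (Atbash): a becomes z, b becomes y, etc.
Undoing it on wrztizn: w↔d, r↔i, z↔a, t↔g, i↔r, z↔a, n↔m.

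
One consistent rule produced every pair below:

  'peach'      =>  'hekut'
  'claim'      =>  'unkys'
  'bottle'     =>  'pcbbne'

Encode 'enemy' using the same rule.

exesa

p(15)→h(7) and e(4)→e(4) fit y≡5x+10 (mod 26); the inverse of 5 mod 26 is 21. Treating letters as 0–25, the rule is x ↦ 5x + 10 (mod 26).
On enemy: e(4)→5·4+10≡4=e; n(13)→5·13+10≡23=x; e(4)→5·4+10≡4=e; m(12)→5·12+10≡18=s; y(24)→5·24+10≡0=a (all mod 26).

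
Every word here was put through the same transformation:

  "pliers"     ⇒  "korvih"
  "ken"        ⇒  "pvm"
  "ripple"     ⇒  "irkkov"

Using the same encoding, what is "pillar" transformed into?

Each letter is replaced by its mirror in the alphabet: a↔z, b↔y, c↔x, and so on (the Atbash cipher).
Applying it to pillar: p↔k, i↔r, l↔o, l↔o, a↔z, r↔i.

kroozi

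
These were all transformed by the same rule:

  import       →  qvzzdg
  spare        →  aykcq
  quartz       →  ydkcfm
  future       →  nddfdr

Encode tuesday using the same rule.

The shift increases by 1 at each position, starting from +8: 8, 9, 10, ….
On tuesday: t+8=b, u+9=d, e+10=o, s+11=d, d+12=p, a+13=n, y+14=m.

bdodpnm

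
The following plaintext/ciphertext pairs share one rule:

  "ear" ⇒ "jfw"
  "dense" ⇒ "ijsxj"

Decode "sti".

Compare letters: e→j is +5, a→f is +5, r→w is +5 — a constant shift. This is a Caesar cipher with shift 5.
Undoing it on sti: s−5=n, t−5=o, i−5=d.

nod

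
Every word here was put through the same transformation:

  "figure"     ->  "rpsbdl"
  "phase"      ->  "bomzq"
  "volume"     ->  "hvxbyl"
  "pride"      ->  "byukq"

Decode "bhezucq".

passive

Shifts by position in figure: pos 0: f→r (+12), pos 1: i→p (+7), pos 2: g→s (+12), pos 3: u→b (+7) — repeating every 2. It's a Vigenère-style cipher with numeric key [12,7]: position i shifts by key[i mod 2].
Undoing it on bhezucq: b−12=p, h−7=a, e−12=s, z−7=s, u−12=i, c−7=v, q−12=e.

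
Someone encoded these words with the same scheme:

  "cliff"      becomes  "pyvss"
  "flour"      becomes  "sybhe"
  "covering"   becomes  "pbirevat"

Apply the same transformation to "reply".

ercyl

Compare letters: c→p is +13, l→y is +13, i→v is +13 — a constant shift. This is a Caesar cipher with shift 13.
For reply: r+13=e, e+13=r, p+13=c, l+13=y, y+13=l.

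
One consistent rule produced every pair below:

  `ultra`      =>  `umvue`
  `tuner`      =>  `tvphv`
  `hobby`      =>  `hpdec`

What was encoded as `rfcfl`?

In ultra: u→u is +0, l→m is +1, t→v is +2, r→u is +3 — the shift increases by 1 each position. Letter i (0-indexed) is shifted by i+0, so successive shifts are 0, 1, 2, ….
Reversing it on rfcfl: r−0=r, f−1=e, c−2=a, f−3=c, l−4=h.

reach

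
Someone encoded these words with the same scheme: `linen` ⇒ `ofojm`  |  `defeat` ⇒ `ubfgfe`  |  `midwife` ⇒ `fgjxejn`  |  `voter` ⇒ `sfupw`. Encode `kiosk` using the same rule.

Two steps: reverse the string, then apply a Caesar shift of +1.
Applying it to kiosk: reverse → ksoik; then shift: k+1=l, s+1=t, o+1=p, i+1=j, k+1=l.

ltpjl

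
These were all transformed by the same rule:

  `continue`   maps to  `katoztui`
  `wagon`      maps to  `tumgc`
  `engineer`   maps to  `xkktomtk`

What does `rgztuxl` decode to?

Two steps: reverse the string, then apply a Caesar shift of +6.
Undoing it on rgztuxl: shift back: r−6=l, g−6=a, z−6=t, t−6=n, u−6=o, x−6=r, l−6=f → latnorf; then reverse → frontal.

frontal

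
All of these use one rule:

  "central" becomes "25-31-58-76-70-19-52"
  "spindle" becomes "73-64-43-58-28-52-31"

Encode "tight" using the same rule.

76-43-37-40-76

c(#3)→25 and e(#5)→31: differences scale by 3, so n = 3·pos + 16. With a=1..z=26, the number is 3·pos + 16.
For tight: t=20→76, i=9→43, g=7→37, h=8→40, t=20→76.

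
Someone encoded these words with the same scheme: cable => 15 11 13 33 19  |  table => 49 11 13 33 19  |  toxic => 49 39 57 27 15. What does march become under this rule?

35 11 45 15 25

c(#3)→15 and a(#1)→11: differences scale by 2, so n = 2·pos + 9. With a=1..z=26, the number is 2·pos + 9.
On march: m=13→35, a=1→11, r=18→45, c=3→15, h=8→25.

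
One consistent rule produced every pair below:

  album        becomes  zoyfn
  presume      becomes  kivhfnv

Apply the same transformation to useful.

fhvufo

Each letter is replaced by its mirror in the alphabet: a↔z, b↔y, c↔x, and so on (the Atbash cipher).
Applying it to useful: u↔f, s↔h, e↔v, f↔u, u↔f, l↔o.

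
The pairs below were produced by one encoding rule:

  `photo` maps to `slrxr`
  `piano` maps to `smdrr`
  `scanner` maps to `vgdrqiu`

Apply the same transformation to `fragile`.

It's a Vigenère-style cipher with numeric key [3,4]: position i shifts by key[i mod 2].
Applying it to fragile: f+3=i, r+4=v, a+3=d, g+4=k, i+3=l, l+4=p, e+3=h.

ivdklph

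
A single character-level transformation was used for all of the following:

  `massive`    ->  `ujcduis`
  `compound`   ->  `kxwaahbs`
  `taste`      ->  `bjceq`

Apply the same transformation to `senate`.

anxlfr

In massive: m→u is +8, a→j is +9, s→c is +10, s→d is +11 — the shift increases by 1 each position. Letter i (0-indexed) is shifted by i+8, so successive shifts are 8, 9, 10, ….
On senate: s+8=a, e+9=n, n+10=x, a+11=l, t+12=f, e+13=r.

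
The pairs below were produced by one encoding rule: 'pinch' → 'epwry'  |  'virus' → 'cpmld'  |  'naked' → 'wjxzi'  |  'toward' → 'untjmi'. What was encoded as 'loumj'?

ultra

p(15)→e(4) and i(8)→p(15) fit y≡17x+9 (mod 26); the inverse of 17 mod 26 is 23. Treating letters as 0–25, the rule is x ↦ 17x + 9 (mod 26).
Reversing it on loumj: l(11)→23·(11−9)≡20=u; o(14)→23·(14−9)≡11=l; u(20)→23·(20−9)≡19=t; m(12)→23·(12−9)≡17=r; j(9)→23·(9−9)≡0=a (all mod 26).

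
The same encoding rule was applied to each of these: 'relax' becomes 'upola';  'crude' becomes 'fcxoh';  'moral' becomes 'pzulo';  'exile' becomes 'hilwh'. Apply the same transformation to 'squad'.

Shifts by position in relax: pos 0: r→u (+3), pos 1: e→p (+11), pos 2: l→o (+3), pos 3: a→l (+11) — repeating every 2. A repeating key of period 2 is used — shifts +3, +11 over and over.
On squad: s+3=v, q+11=b, u+3=x, a+11=l, d+3=g.

vbxlg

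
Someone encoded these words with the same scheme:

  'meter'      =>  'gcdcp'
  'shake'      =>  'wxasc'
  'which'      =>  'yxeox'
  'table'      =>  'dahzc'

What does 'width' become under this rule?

yevdx

This is an affine cipher: with a=0,…,z=25, each position x becomes (7x+0) mod 26.
Applying it to width: w(22)→7·22+0≡24=y; i(8)→7·8+0≡4=e; d(3)→7·3+0≡21=v; t(19)→7·19+0≡3=d; h(7)→7·7+0≡23=x (all mod 26).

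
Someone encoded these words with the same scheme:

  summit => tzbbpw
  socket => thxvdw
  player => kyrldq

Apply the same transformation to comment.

xhbbdew

s(18)→t(19) and u(20)→z(25) fit y≡3x+17 (mod 26); the inverse of 3 mod 26 is 9. This is an affine cipher: with a=0,…,z=25, each position x becomes (3x+17) mod 26.
For comment: c(2)→3·2+17≡23=x; o(14)→3·14+17≡7=h; m(12)→3·12+17≡1=b; m(12)→3·12+17≡1=b; e(4)→3·4+17≡3=d; n(13)→3·13+17≡4=e; t(19)→3·19+17≡22=w (all mod 26).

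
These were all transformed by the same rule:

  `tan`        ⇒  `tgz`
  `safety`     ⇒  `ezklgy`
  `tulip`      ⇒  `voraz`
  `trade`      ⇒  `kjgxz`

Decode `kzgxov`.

The word is reversed, then every letter is shifted forward by 6.
Decoding kzgxov: shift back: k−6=e, z−6=t, g−6=a, x−6=r, o−6=i, v−6=p → etarip; then reverse → pirate.

pirate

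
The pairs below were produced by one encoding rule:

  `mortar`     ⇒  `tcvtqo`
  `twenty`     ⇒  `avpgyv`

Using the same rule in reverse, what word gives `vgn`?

Two steps: reverse the string, then apply a Caesar shift of +2.
Undoing it on vgn: shift back: v−2=t, g−2=e, n−2=l → tel; then reverse → let.

let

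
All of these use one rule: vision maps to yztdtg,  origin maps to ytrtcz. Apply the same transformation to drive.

The output letters match the input read backwards, each shifted +11: vision reversed is noisiv. Two steps: reverse the string, then apply a Caesar shift of +11.
On drive: reverse → evird; then shift: e+11=p, v+11=g, i+11=t, r+11=c, d+11=o.

pgtco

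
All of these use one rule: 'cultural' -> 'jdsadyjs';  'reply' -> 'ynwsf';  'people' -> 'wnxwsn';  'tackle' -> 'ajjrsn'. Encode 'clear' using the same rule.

Two shifts are in play — +9 for a/e/i/o/u, +7 for every other letter.
Applying it to clear: c(cons)+7=j, l(cons)+7=s, e(vowel)+9=n, a(vowel)+9=j, r(cons)+7=y.

jsnjy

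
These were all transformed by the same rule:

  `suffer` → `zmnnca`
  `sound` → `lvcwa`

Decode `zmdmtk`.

The output letters match the input read backwards, each shifted +8: suffer reversed is reffus. Read the word backwards and shift each letter +8.
Reversing it on zmdmtk: shift back: z−8=r, m−8=e, d−8=v, m−8=e, t−8=l, k−8=c → revelc; then reverse → clever.

clever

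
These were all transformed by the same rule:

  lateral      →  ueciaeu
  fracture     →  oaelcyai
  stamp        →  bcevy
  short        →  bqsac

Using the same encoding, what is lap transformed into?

uey

The shift depends on letter class: consonant l→u is +9, but vowel a→e is +4. Two shifts are in play — +4 for a/e/i/o/u, +9 for every other letter.
Applying it to lap: l(cons)+9=u, a(vowel)+4=e, p(cons)+9=y.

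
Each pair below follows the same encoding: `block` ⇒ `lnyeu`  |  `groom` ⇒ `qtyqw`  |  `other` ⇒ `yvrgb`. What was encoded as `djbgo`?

A repeating key of period 2 is used — shifts +10, +2 over and over.
Reversing it on djbgo: d−10=t, j−2=h, b−10=r, g−2=e, o−10=e.

three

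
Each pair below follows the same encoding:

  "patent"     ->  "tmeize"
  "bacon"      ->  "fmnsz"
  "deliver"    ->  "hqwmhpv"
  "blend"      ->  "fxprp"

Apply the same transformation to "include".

Shifts by position in patent: pos 0: p→t (+4), pos 1: a→m (+12), pos 2: t→e (+11), pos 3: e→i (+4), pos 4: n→z (+12), pos 5: t→e (+11) — repeating every 3. It's a Vigenère-style cipher with numeric key [4,12,11]: position i shifts by key[i mod 3].
Applying it to include: i+4=m, n+12=z, c+11=n, l+4=p, u+12=g, d+11=o, e+4=i.

mznpgoi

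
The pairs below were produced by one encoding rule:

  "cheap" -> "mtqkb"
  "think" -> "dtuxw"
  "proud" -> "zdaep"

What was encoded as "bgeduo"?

Shifts by position in cheap: pos 0: c→m (+10), pos 1: h→t (+12), pos 2: e→q (+12), pos 3: a→k (+10), pos 4: p→b (+12) — repeating every 3. A repeating key of period 3 is used — shifts +10, +12, +12 over and over.
Undoing it on bgeduo: b−10=r, g−12=u, e−12=s, d−10=t, u−12=i, o−12=c.

rustic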